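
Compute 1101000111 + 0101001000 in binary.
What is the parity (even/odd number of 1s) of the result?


1101000111 = 839
0101001000 = 328
Sum = 1167 = 10010001111
1s count = 6

even parity (6 ones in 10010001111)


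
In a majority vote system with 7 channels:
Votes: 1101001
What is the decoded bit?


Ones: 4 out of 7
Threshold: 4

1 (4/7 voted 1)


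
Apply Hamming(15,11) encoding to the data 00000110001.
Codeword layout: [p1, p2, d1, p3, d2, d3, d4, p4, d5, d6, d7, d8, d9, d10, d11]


Parity bits: p1=0, p2=1, p3=1, p4=1

010100010110001


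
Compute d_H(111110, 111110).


XOR: 000000
Count of 1s: 0

0


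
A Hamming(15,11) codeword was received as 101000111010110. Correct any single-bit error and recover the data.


Syndrome = 12: error at position 12

Data: 10011011110 (corrected bit 12)


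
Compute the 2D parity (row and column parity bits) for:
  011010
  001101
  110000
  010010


Row parities: 1100
Column parities: 110101

Row P: 1100, Col P: 110101, Corner: 0


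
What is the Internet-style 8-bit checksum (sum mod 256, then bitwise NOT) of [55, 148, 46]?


Sum = 249 mod 256 = 249
Complement = 6

6


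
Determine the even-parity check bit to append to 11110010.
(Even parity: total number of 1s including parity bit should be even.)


Number of 1s in data: 5
Parity bit: 1

1


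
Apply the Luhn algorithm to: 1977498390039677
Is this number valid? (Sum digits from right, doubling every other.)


Luhn sum = 89
89 mod 10 = 9

Invalid (Luhn sum mod 10 = 9)


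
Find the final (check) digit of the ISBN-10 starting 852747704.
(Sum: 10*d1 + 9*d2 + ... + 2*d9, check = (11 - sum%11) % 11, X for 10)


Weighted sum: 285
285 mod 11 = 10

Check digit: 1


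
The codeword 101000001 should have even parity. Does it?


Number of 1s: 3

No, parity error (3 ones)


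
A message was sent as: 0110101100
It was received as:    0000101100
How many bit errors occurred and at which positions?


XOR: 0110000000

2 error(s) at position(s): 1, 2


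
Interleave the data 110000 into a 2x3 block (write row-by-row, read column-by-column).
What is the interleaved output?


Matrix:
  110
  000
Read columns: 101000

101000


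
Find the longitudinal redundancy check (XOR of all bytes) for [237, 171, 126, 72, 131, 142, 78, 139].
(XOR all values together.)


XOR chain: 237 ^ 171 ^ 126 ^ 72 ^ 131 ^ 142 ^ 78 ^ 139 = 184

184


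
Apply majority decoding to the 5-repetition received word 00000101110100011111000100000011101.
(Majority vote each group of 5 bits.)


Groups: 00000, 10111, 01000, 11111, 00010, 00000, 11101
Majority votes: 0101001

0101001


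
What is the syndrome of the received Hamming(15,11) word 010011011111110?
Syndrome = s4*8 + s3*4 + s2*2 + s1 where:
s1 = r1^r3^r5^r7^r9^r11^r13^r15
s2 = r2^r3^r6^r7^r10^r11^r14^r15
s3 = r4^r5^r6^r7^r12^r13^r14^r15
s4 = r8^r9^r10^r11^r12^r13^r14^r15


s1=0, s2=1, s3=1, s4=1

Syndrome = 14 (error at position 14)


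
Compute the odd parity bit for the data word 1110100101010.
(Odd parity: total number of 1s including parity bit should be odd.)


Number of 1s in data: 7
Parity bit: 0

0


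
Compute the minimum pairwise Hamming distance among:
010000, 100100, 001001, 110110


Comparing all pairs, minimum distance: 2
Can detect 1 errors, correct 0 errors

2


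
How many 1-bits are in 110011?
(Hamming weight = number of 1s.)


Counting 1s in 110011

4


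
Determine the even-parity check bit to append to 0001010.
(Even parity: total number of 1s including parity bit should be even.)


Number of 1s in data: 2
Parity bit: 0

0


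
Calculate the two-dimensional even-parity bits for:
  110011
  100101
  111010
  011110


Row parities: 0100
Column parities: 110010

Row P: 0100, Col P: 110010, Corner: 1


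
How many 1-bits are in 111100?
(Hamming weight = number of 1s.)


Counting 1s in 111100

4


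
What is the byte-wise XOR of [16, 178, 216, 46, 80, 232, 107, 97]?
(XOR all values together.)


XOR chain: 16 ^ 178 ^ 216 ^ 46 ^ 80 ^ 232 ^ 107 ^ 97 = 230

230


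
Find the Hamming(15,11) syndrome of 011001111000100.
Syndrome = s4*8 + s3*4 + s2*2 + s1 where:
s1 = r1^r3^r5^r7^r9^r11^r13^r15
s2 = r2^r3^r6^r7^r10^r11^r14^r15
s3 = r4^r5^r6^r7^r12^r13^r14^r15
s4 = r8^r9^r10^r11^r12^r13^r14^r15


s1=0, s2=0, s3=1, s4=1

Syndrome = 12 (error at position 12)


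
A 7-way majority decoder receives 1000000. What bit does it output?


Ones: 1 out of 7
Threshold: 4

0 (1/7 voted 1)


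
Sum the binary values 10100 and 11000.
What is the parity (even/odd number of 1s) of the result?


10100 = 20
11000 = 24
Sum = 44 = 101100
1s count = 3

odd parity (3 ones in 101100)


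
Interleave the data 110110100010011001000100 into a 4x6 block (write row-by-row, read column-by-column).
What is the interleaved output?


Matrix:
  110110
  100010
  011001
  000100
Read columns: 110010100010100111000010

110010100010100111000010


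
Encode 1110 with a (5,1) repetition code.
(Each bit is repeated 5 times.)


Each bit -> 5 copies

11111111111111100000


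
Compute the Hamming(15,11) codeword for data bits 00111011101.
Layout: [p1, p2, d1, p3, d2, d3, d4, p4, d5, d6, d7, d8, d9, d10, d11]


Parity bits: p1=1, p2=0, p3=1, p4=1

100101111011101


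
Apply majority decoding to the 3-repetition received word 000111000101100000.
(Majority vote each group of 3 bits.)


Groups: 000, 111, 000, 101, 100, 000
Majority votes: 010100

010100


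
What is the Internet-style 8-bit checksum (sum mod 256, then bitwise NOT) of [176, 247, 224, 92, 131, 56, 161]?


Sum = 1087 mod 256 = 63
Complement = 192

192


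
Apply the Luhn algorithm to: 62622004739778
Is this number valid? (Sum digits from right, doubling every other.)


Luhn sum = 55
55 mod 10 = 5

Invalid (Luhn sum mod 10 = 5)


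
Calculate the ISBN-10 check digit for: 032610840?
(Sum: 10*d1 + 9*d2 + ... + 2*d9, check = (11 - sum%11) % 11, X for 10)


Weighted sum: 135
135 mod 11 = 3

Check digit: 8


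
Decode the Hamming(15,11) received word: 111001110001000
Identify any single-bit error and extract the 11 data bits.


Syndrome = 5: error at position 5

Data: 11110001000 (corrected bit 5)


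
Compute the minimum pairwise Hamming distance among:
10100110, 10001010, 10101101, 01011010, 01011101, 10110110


Comparing all pairs, minimum distance: 1
Can detect 0 errors, correct 0 errors

1


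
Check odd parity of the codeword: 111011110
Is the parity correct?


Number of 1s: 7

Yes, parity is correct (7 ones)


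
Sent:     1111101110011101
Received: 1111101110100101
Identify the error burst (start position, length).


XOR: 0000000000111000

Burst at position 10, length 3


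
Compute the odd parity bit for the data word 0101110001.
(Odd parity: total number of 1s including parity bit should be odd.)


Number of 1s in data: 5
Parity bit: 0

0


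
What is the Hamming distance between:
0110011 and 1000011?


XOR: 1110000
Count of 1s: 3

3


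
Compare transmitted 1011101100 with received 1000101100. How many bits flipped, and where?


XOR: 0011000000

2 error(s) at position(s): 2, 3


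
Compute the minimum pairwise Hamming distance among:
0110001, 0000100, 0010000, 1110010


Comparing all pairs, minimum distance: 2
Can detect 1 errors, correct 0 errors

2


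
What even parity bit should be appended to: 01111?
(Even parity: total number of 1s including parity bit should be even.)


Number of 1s in data: 4
Parity bit: 0

0


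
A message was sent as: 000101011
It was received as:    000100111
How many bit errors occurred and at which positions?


XOR: 000001100

2 error(s) at position(s): 5, 6


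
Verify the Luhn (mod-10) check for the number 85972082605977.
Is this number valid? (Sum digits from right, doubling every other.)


Luhn sum = 66
66 mod 10 = 6

Invalid (Luhn sum mod 10 = 6)


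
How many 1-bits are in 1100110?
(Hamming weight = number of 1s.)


Counting 1s in 1100110

4


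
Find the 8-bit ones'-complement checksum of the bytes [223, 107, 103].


Sum = 433 mod 256 = 177
Complement = 78

78


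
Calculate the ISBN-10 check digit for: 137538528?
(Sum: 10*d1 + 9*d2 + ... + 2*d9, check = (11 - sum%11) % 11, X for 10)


Weighted sum: 228
228 mod 11 = 8

Check digit: 3


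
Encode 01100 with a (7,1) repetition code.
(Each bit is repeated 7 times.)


Each bit -> 7 copies

00000001111111111111100000000000000


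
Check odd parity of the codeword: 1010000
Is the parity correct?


Number of 1s: 2

No, parity error (2 ones)


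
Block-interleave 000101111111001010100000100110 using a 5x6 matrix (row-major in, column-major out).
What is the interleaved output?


Matrix:
  000101
  111111
  001010
  100000
  100110
Read columns: 010110100001100110010110111000

010110100001100110010110111000


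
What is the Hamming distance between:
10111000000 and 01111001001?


XOR: 11000001001
Count of 1s: 4

4


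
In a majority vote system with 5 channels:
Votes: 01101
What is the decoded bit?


Ones: 3 out of 5
Threshold: 3

1 (3/5 voted 1)


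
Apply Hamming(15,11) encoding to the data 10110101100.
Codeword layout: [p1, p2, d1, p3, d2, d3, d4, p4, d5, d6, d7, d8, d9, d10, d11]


Parity bits: p1=1, p2=0, p3=0, p4=1

101001110101100


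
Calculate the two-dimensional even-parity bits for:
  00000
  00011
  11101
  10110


Row parities: 0001
Column parities: 01000

Row P: 0001, Col P: 01000, Corner: 1


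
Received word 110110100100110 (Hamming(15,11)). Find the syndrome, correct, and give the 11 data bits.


Syndrome = 12: error at position 12

Data: 01010101110 (corrected bit 12)


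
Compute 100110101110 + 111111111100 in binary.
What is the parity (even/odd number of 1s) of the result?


100110101110 = 2478
111111111100 = 4092
Sum = 6570 = 1100110101010
1s count = 7

odd parity (7 ones in 1100110101010)


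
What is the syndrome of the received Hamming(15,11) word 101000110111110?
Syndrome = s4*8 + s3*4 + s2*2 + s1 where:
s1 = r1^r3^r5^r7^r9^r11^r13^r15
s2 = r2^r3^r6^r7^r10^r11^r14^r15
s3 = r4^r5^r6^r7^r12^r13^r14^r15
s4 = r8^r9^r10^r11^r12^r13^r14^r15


s1=1, s2=1, s3=0, s4=0

Syndrome = 3 (error at position 3)


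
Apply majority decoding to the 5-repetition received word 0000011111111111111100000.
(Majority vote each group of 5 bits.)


Groups: 00000, 11111, 11111, 11111, 00000
Majority votes: 01110

01110


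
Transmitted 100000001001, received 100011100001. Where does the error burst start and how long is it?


XOR: 000011101000

Burst at position 4, length 5


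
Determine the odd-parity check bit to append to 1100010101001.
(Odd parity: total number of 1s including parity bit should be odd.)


Number of 1s in data: 6
Parity bit: 1

1


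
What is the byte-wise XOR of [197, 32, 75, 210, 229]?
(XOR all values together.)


XOR chain: 197 ^ 32 ^ 75 ^ 210 ^ 229 = 153

153


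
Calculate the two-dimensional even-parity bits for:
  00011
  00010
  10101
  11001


Row parities: 0111
Column parities: 01101

Row P: 0111, Col P: 01101, Corner: 1


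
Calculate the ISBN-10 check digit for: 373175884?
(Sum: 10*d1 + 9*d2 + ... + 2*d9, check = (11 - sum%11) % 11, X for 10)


Weighted sum: 255
255 mod 11 = 2

Check digit: 9


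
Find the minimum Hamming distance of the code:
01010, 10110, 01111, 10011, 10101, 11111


Comparing all pairs, minimum distance: 1
Can detect 0 errors, correct 0 errors

1


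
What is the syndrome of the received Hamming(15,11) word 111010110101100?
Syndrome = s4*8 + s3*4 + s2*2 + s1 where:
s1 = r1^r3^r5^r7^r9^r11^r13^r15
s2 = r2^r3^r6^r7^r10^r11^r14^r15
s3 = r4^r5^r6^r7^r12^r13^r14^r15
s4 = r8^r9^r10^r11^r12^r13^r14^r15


s1=1, s2=0, s3=0, s4=0

Syndrome = 1 (error at position 1)


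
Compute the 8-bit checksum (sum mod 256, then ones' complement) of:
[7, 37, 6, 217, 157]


Sum = 424 mod 256 = 168
Complement = 87

87


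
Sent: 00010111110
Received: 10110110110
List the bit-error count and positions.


XOR: 10100001000

3 error(s) at position(s): 0, 2, 7


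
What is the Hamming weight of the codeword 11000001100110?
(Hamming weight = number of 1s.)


Counting 1s in 11000001100110

6


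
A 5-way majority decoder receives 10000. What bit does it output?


Ones: 1 out of 5
Threshold: 3

0 (1/5 voted 1)


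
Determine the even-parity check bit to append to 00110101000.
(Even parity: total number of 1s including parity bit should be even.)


Number of 1s in data: 4
Parity bit: 0

0


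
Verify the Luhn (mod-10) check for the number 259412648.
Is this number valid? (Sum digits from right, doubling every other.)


Luhn sum = 47
47 mod 10 = 7

Invalid (Luhn sum mod 10 = 7)


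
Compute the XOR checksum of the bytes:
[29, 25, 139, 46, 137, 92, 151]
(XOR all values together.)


XOR chain: 29 ^ 25 ^ 139 ^ 46 ^ 137 ^ 92 ^ 151 = 227

227


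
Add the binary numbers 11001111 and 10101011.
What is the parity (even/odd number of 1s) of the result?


11001111 = 207
10101011 = 171
Sum = 378 = 101111010
1s count = 6

even parity (6 ones in 101111010)


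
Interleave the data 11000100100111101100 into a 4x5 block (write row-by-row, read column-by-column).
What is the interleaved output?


Matrix:
  11000
  10010
  01111
  01100
Read columns: 11001011001101100010

11001011001101100010


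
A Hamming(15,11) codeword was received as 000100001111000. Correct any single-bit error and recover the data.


Syndrome = 0: no error detected

Data: 00001111000 (no errors)


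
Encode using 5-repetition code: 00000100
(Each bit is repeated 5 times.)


Each bit -> 5 copies

0000000000000000000000000111110000000000


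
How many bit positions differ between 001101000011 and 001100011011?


XOR: 000001011000
Count of 1s: 3

3


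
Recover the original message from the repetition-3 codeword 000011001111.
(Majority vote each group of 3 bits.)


Groups: 000, 011, 001, 111
Majority votes: 0101

0101


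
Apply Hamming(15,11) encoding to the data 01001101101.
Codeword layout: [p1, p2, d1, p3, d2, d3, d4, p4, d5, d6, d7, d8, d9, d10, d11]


Parity bits: p1=0, p2=0, p3=0, p4=1

000010011101101


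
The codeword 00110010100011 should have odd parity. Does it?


Number of 1s: 6

No, parity error (6 ones)


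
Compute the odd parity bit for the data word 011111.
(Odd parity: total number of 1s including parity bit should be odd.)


Number of 1s in data: 5
Parity bit: 0

0


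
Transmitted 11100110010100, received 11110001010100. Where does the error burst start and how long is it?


XOR: 00010111000000

Burst at position 3, length 5


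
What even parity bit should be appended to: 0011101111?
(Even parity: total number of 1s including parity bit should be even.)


Number of 1s in data: 7
Parity bit: 1

1


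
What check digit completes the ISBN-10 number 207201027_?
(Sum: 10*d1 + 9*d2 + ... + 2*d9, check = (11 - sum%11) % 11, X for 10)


Weighted sum: 115
115 mod 11 = 5

Check digit: 6


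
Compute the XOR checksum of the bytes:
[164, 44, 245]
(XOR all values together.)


XOR chain: 164 ^ 44 ^ 245 = 125

125


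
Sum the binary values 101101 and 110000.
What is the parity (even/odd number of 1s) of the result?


101101 = 45
110000 = 48
Sum = 93 = 1011101
1s count = 5

odd parity (5 ones in 1011101)


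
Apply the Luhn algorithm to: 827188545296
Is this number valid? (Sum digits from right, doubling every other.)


Luhn sum = 53
53 mod 10 = 3

Invalid (Luhn sum mod 10 = 3)


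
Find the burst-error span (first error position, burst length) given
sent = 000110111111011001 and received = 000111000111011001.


XOR: 000001111000000000

Burst at position 5, length 4


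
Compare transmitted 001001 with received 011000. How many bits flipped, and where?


XOR: 010001

2 error(s) at position(s): 1, 5


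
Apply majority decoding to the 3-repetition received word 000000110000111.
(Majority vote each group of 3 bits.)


Groups: 000, 000, 110, 000, 111
Majority votes: 00101

00101


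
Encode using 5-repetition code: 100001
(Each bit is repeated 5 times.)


Each bit -> 5 copies

111110000000000000000000011111


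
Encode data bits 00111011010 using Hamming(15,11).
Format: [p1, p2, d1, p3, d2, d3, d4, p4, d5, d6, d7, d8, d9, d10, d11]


Parity bits: p1=1, p2=0, p3=0, p4=0

100001101011010


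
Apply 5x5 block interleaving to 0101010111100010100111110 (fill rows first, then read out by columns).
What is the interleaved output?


Matrix:
  01010
  10111
  10001
  01001
  11110
Read columns: 0110110011010011100101110

0110110011010011100101110


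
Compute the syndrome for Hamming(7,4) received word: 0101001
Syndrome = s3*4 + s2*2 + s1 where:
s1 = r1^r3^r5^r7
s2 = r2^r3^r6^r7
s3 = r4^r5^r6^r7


s1=1, s2=0, s3=0

Syndrome = 1 (error at position 1)


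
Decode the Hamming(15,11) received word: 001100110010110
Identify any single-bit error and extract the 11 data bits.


Syndrome = 0: no error detected

Data: 10010010110 (no errors)


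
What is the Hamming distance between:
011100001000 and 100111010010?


XOR: 111011011010
Count of 1s: 8

8


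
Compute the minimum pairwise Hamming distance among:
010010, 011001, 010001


Comparing all pairs, minimum distance: 1
Can detect 0 errors, correct 0 errors

1


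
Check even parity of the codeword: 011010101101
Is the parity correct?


Number of 1s: 7

No, parity error (7 ones)


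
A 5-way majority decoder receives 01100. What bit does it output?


Ones: 2 out of 5
Threshold: 3

0 (2/5 voted 1)


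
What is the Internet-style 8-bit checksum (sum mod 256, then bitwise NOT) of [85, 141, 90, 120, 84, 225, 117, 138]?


Sum = 1000 mod 256 = 232
Complement = 23

23


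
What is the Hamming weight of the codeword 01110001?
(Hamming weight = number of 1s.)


Counting 1s in 01110001

4


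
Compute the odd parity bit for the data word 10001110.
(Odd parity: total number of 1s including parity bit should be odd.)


Number of 1s in data: 4
Parity bit: 1

1


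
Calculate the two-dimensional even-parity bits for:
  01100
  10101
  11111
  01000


Row parities: 0111
Column parities: 01110

Row P: 0111, Col P: 01110, Corner: 1


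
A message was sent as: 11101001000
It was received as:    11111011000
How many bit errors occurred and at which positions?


XOR: 00010010000

2 error(s) at position(s): 3, 6


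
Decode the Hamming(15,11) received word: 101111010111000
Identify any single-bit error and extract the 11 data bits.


Syndrome = 0: no error detected

Data: 11100111000 (no errors)


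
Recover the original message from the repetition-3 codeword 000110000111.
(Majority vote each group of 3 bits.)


Groups: 000, 110, 000, 111
Majority votes: 0101

0101


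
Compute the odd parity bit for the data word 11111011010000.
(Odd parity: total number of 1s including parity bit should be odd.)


Number of 1s in data: 8
Parity bit: 1

1


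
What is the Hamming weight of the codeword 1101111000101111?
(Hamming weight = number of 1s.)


Counting 1s in 1101111000101111

11


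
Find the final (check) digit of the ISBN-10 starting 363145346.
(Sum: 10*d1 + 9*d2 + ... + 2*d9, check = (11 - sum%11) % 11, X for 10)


Weighted sum: 200
200 mod 11 = 2

Check digit: 9


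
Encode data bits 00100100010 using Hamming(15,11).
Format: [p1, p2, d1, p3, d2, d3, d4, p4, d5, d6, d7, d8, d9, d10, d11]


Parity bits: p1=0, p2=1, p3=0, p4=0

010001000100010


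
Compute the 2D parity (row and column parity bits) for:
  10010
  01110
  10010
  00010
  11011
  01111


Row parities: 010100
Column parities: 11000

Row P: 010100, Col P: 11000, Corner: 0


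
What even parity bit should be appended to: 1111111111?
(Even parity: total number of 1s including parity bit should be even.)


Number of 1s in data: 10
Parity bit: 0

0


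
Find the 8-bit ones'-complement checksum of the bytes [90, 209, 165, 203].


Sum = 667 mod 256 = 155
Complement = 100

100


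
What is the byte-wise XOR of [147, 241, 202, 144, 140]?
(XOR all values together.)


XOR chain: 147 ^ 241 ^ 202 ^ 144 ^ 140 = 180

180


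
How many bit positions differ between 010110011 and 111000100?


XOR: 101110111
Count of 1s: 7

7


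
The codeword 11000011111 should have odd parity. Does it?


Number of 1s: 7

Yes, parity is correct (7 ones)


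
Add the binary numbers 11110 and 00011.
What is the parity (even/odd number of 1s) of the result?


11110 = 30
00011 = 3
Sum = 33 = 100001
1s count = 2

even parity (2 ones in 100001)


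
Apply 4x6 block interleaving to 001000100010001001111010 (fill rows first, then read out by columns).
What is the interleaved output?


Matrix:
  001000
  100010
  001001
  111010
Read columns: 010100011011000001010010

010100011011000001010010


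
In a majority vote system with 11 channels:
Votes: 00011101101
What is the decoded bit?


Ones: 6 out of 11
Threshold: 6

1 (6/11 voted 1)


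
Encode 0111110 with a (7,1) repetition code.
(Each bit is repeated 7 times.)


Each bit -> 7 copies

0000000111111111111111111111111111111111110000000


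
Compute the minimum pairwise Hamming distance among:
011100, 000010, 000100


Comparing all pairs, minimum distance: 2
Can detect 1 errors, correct 0 errors

2


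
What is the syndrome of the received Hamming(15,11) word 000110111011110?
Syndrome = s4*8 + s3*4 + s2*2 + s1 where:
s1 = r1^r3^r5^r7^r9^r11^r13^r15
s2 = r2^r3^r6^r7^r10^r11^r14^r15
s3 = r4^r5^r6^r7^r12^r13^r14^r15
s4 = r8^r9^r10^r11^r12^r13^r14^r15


s1=1, s2=1, s3=0, s4=0

Syndrome = 3 (error at position 3)


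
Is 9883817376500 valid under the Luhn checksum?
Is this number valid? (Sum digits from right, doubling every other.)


Luhn sum = 68
68 mod 10 = 8

Invalid (Luhn sum mod 10 = 8)


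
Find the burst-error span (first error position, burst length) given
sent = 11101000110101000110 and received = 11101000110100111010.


XOR: 00000000000001111100

Burst at position 13, length 5


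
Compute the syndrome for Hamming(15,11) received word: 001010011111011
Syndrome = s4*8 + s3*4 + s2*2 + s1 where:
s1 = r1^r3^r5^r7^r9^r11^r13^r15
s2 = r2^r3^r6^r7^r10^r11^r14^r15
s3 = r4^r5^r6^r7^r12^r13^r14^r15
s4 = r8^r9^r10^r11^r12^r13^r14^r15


s1=1, s2=1, s3=0, s4=1

Syndrome = 11 (error at position 11)


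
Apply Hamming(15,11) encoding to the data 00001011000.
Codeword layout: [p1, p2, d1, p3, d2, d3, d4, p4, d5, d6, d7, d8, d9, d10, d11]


Parity bits: p1=0, p2=1, p3=1, p4=1

010100011011000


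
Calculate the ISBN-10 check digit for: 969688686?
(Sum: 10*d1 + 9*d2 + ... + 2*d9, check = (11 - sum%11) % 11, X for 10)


Weighted sum: 406
406 mod 11 = 10

Check digit: 1


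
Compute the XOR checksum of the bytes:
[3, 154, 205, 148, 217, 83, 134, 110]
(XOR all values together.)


XOR chain: 3 ^ 154 ^ 205 ^ 148 ^ 217 ^ 83 ^ 134 ^ 110 = 162

162


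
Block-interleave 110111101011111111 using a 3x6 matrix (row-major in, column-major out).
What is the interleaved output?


Matrix:
  110111
  101011
  111111
Read columns: 111101011101111111

111101011101111111


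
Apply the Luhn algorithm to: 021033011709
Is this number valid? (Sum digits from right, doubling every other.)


Luhn sum = 32
32 mod 10 = 2

Invalid (Luhn sum mod 10 = 2)


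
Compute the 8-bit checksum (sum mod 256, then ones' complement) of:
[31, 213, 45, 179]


Sum = 468 mod 256 = 212
Complement = 43

43


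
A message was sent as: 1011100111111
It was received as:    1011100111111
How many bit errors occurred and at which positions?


XOR: 0000000000000

0 errors (received matches sent)


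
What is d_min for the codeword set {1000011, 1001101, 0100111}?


Comparing all pairs, minimum distance: 3
Can detect 2 errors, correct 1 errors

3


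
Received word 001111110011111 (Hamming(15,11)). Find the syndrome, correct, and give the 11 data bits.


Syndrome = 0: no error detected

Data: 11110011111 (no errors)


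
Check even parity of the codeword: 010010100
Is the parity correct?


Number of 1s: 3

No, parity error (3 ones)


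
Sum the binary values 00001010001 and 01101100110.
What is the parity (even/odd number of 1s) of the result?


00001010001 = 81
01101100110 = 870
Sum = 951 = 1110110111
1s count = 8

even parity (8 ones in 1110110111)


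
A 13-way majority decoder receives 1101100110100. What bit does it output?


Ones: 7 out of 13
Threshold: 7

1 (7/13 voted 1)


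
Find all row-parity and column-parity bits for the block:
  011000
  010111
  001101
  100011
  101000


Row parities: 00110
Column parities: 001001

Row P: 00110, Col P: 001001, Corner: 0


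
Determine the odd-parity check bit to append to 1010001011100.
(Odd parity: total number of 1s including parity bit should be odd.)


Number of 1s in data: 6
Parity bit: 1

1


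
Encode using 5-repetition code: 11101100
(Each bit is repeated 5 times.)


Each bit -> 5 copies

1111111111111110000011111111110000000000


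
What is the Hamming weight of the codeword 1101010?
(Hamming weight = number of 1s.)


Counting 1s in 1101010

4


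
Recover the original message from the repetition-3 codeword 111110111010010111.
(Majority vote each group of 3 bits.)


Groups: 111, 110, 111, 010, 010, 111
Majority votes: 111001

111001


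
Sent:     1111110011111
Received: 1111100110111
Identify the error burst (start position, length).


XOR: 0000010101000

Burst at position 5, length 5


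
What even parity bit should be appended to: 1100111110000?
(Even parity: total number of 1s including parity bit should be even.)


Number of 1s in data: 7
Parity bit: 1

1


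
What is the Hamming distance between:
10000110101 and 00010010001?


XOR: 10010100100
Count of 1s: 4

4


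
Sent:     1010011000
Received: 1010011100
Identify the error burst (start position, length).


XOR: 0000000100

Burst at position 7, length 1


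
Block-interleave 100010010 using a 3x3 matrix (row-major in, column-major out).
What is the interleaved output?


Matrix:
  100
  010
  010
Read columns: 100011000

100011000


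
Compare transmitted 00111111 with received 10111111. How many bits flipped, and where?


XOR: 10000000

1 error(s) at position(s): 0


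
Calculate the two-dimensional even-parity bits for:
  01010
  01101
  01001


Row parities: 010
Column parities: 01110

Row P: 010, Col P: 01110, Corner: 1


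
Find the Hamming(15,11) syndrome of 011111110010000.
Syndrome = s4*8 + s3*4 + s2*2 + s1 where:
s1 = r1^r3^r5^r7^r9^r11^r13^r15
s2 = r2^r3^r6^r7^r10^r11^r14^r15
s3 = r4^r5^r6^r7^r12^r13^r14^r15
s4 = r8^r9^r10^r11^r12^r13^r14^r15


s1=0, s2=1, s3=0, s4=0

Syndrome = 2 (error at position 2)


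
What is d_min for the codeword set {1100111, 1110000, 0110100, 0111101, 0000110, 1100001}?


Comparing all pairs, minimum distance: 2
Can detect 1 errors, correct 0 errors

2


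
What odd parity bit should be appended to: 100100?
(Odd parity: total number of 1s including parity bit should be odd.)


Number of 1s in data: 2
Parity bit: 1

1


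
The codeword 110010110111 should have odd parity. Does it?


Number of 1s: 8

No, parity error (8 ones)


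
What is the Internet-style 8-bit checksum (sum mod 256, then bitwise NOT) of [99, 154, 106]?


Sum = 359 mod 256 = 103
Complement = 152

152


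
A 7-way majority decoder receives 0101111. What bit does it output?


Ones: 5 out of 7
Threshold: 4

1 (5/7 voted 1)


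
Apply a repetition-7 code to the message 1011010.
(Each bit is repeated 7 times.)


Each bit -> 7 copies

1111111000000011111111111111000000011111110000000


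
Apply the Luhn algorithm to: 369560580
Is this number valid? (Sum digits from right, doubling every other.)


Luhn sum = 34
34 mod 10 = 4

Invalid (Luhn sum mod 10 = 4)


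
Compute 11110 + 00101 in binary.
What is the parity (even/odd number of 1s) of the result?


11110 = 30
00101 = 5
Sum = 35 = 100011
1s count = 3

odd parity (3 ones in 100011)


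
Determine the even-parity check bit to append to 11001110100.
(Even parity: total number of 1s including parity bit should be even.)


Number of 1s in data: 6
Parity bit: 0

0


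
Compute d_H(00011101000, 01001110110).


XOR: 01010011110
Count of 1s: 6

6


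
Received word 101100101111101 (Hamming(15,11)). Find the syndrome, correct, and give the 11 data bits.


Syndrome = 7: error at position 7

Data: 10001111101 (corrected bit 7)


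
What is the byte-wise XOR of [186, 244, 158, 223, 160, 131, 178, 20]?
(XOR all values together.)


XOR chain: 186 ^ 244 ^ 158 ^ 223 ^ 160 ^ 131 ^ 178 ^ 20 = 138

138


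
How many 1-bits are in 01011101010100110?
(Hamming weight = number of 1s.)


Counting 1s in 01011101010100110

9


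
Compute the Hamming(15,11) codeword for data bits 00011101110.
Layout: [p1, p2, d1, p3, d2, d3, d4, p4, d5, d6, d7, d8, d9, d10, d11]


Parity bits: p1=1, p2=1, p3=0, p4=1

110000111101110


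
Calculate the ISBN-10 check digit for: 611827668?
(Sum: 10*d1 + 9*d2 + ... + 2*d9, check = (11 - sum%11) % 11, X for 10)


Weighted sum: 238
238 mod 11 = 7

Check digit: 4


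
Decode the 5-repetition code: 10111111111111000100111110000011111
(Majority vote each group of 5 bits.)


Groups: 10111, 11111, 11110, 00100, 11111, 00000, 11111
Majority votes: 1110101

1110101


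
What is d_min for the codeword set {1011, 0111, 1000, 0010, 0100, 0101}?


Comparing all pairs, minimum distance: 1
Can detect 0 errors, correct 0 errors

1


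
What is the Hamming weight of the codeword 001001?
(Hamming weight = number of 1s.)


Counting 1s in 001001

2


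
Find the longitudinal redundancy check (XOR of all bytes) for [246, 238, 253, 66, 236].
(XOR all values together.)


XOR chain: 246 ^ 238 ^ 253 ^ 66 ^ 236 = 75

75


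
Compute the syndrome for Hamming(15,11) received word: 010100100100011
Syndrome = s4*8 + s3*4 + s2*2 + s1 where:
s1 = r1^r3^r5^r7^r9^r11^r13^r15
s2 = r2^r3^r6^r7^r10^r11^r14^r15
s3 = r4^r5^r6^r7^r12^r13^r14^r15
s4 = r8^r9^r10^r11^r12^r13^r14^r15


s1=0, s2=1, s3=0, s4=1

Syndrome = 10 (error at position 10)


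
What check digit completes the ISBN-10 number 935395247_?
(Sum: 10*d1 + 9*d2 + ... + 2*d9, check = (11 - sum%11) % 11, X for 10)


Weighted sum: 291
291 mod 11 = 5

Check digit: 6


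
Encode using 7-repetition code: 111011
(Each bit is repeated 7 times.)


Each bit -> 7 copies

111111111111111111111000000011111111111111


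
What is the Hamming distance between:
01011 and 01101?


XOR: 00110
Count of 1s: 2

2


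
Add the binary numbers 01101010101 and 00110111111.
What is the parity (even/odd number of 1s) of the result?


01101010101 = 853
00110111111 = 447
Sum = 1300 = 10100010100
1s count = 4

even parity (4 ones in 10100010100)


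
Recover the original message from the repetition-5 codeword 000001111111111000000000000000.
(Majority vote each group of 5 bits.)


Groups: 00000, 11111, 11111, 00000, 00000, 00000
Majority votes: 011000

011000


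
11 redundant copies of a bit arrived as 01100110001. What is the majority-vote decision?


Ones: 5 out of 11
Threshold: 6

0 (5/11 voted 1)


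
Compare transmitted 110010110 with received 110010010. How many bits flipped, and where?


XOR: 000000100

1 error(s) at position(s): 6


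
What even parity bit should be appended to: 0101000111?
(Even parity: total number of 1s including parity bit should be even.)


Number of 1s in data: 5
Parity bit: 1

1


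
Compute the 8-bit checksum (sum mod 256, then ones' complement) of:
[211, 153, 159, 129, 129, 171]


Sum = 952 mod 256 = 184
Complement = 71

71


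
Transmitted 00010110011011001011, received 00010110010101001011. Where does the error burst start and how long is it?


XOR: 00000000001110000000

Burst at position 10, length 3


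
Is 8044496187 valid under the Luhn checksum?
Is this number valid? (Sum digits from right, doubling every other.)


Luhn sum = 54
54 mod 10 = 4

Invalid (Luhn sum mod 10 = 4)


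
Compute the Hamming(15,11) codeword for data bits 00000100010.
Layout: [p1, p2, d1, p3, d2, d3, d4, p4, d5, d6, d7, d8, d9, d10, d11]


Parity bits: p1=0, p2=0, p3=1, p4=0

000100000100010


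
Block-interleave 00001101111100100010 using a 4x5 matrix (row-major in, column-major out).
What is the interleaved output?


Matrix:
  00001
  10111
  11001
  00010
Read columns: 01100010010001011110

01100010010001011110


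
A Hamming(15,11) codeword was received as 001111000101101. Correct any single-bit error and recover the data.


Syndrome = 0: no error detected

Data: 11100101101 (no errors)


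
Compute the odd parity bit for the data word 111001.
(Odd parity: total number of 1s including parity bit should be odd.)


Number of 1s in data: 4
Parity bit: 1

1


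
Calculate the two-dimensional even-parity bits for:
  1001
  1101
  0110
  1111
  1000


Row parities: 01001
Column parities: 0101

Row P: 01001, Col P: 0101, Corner: 0


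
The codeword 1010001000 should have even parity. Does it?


Number of 1s: 3

No, parity error (3 ones)


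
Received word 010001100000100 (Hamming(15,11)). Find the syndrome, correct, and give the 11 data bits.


Syndrome = 14: error at position 14

Data: 00110000110 (corrected bit 14)


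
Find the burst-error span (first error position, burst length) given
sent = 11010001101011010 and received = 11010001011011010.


XOR: 00000000110000000

Burst at position 8, length 2


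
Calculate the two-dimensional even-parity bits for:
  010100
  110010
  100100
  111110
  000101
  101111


Row parities: 010101
Column parities: 010110

Row P: 010101, Col P: 010110, Corner: 1


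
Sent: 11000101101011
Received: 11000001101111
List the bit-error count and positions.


XOR: 00000100000100

2 error(s) at position(s): 5, 11


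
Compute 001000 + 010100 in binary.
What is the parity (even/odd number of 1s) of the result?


001000 = 8
010100 = 20
Sum = 28 = 11100
1s count = 3

odd parity (3 ones in 11100)


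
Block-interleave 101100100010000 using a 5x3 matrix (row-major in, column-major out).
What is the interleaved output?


Matrix:
  101
  100
  100
  010
  000
Read columns: 111000001010000

111000001010000


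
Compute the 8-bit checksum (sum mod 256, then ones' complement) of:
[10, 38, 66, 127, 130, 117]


Sum = 488 mod 256 = 232
Complement = 23

23


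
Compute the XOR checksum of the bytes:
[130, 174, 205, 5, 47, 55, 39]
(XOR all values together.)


XOR chain: 130 ^ 174 ^ 205 ^ 5 ^ 47 ^ 55 ^ 39 = 219

219


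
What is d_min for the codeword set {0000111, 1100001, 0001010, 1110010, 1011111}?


Comparing all pairs, minimum distance: 3
Can detect 2 errors, correct 1 errors

3


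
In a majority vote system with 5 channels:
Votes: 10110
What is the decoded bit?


Ones: 3 out of 5
Threshold: 3

1 (3/5 voted 1)


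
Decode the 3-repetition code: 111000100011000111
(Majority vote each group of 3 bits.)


Groups: 111, 000, 100, 011, 000, 111
Majority votes: 100101

100101


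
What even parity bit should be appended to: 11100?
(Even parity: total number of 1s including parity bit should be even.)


Number of 1s in data: 3
Parity bit: 1

1


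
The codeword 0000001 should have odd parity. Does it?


Number of 1s: 1

Yes, parity is correct (1 ones)


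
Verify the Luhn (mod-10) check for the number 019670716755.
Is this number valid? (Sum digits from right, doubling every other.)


Luhn sum = 43
43 mod 10 = 3

Invalid (Luhn sum mod 10 = 3)


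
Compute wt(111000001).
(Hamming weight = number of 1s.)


Counting 1s in 111000001

4


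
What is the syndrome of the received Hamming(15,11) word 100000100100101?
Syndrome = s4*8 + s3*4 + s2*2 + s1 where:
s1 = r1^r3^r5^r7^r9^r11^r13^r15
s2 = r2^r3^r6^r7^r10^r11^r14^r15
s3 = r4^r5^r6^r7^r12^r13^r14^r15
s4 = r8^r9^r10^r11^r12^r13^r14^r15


s1=0, s2=1, s3=1, s4=1

Syndrome = 14 (error at position 14)


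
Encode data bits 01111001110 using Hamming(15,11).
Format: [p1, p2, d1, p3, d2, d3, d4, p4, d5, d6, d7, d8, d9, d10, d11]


Parity bits: p1=0, p2=1, p3=0, p4=0

010011101001110


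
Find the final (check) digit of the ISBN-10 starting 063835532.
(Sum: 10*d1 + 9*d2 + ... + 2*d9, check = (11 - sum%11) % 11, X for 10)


Weighted sum: 210
210 mod 11 = 1

Check digit: X


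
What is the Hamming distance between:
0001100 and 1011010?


XOR: 1010110
Count of 1s: 4

4


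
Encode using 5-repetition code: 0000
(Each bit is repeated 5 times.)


Each bit -> 5 copies

00000000000000000000


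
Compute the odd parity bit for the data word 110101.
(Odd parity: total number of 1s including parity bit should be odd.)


Number of 1s in data: 4
Parity bit: 1

1


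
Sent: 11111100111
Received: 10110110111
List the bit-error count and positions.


XOR: 01001010000

3 error(s) at position(s): 1, 4, 6


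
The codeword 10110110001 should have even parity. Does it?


Number of 1s: 6

Yes, parity is correct (6 ones)


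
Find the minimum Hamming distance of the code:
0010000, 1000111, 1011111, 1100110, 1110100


Comparing all pairs, minimum distance: 2
Can detect 1 errors, correct 0 errors

2


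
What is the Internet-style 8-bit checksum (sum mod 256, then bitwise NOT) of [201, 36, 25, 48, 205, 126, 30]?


Sum = 671 mod 256 = 159
Complement = 96

96


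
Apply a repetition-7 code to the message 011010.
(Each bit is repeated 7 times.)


Each bit -> 7 copies

000000011111111111111000000011111110000000


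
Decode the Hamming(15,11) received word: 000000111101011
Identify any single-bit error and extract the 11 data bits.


Syndrome = 1: error at position 1

Data: 00011101011 (corrected bit 1)


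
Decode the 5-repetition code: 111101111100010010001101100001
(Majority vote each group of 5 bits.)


Groups: 11110, 11111, 00010, 01000, 11011, 00001
Majority votes: 110010

110010


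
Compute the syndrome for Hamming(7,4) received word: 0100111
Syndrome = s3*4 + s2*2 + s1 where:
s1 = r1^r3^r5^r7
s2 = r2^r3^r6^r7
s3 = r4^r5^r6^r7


s1=0, s2=1, s3=1

Syndrome = 6 (error at position 6)


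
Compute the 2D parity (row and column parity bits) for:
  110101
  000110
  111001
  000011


Row parities: 0000
Column parities: 001001

Row P: 0000, Col P: 001001, Corner: 0


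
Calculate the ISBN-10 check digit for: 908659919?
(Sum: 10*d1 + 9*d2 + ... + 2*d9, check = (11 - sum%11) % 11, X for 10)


Weighted sum: 328
328 mod 11 = 9

Check digit: 2


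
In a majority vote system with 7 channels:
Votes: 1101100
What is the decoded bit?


Ones: 4 out of 7
Threshold: 4

1 (4/7 voted 1)


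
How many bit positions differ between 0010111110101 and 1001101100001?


XOR: 1011010010100
Count of 1s: 6

6


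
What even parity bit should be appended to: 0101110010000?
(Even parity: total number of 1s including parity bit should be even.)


Number of 1s in data: 5
Parity bit: 1

1


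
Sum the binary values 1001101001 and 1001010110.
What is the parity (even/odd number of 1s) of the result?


1001101001 = 617
1001010110 = 598
Sum = 1215 = 10010111111
1s count = 8

even parity (8 ones in 10010111111)


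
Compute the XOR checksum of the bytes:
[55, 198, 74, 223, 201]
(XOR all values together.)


XOR chain: 55 ^ 198 ^ 74 ^ 223 ^ 201 = 173

173
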